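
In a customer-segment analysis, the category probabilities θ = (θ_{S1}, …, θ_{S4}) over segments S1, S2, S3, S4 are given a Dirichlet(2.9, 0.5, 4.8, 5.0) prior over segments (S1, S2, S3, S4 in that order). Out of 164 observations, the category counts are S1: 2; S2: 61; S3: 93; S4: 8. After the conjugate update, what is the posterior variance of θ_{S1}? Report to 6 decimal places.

0.000151

The Dirichlet prior is conjugate to the Multinomial likelihood: each posterior αⱼ = prior αⱼ + observed count nⱼ.
Posterior concentration: (4.9, 61.5, 97.8, 13.0), total = 177.2.
Var[θ_j] = α_j(Σα−α_j)/((Σα)²(Σα+1)) = 4.9·172.3/(177.2²·178.2) = 0.000151.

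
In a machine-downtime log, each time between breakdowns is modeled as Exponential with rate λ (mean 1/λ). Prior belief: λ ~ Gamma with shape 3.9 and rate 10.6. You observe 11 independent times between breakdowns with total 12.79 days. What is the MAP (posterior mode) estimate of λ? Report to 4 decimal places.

With a Gamma(shape α, rate β) prior on the exponential rate λ, the posterior after n observations with total T = Σxᵢ is Gamma(α+n, β+T).
Posterior: Gamma(3.9+11, 10.6+12.79) = Gamma(14.9, 23.39).
Mode = (α−1)/β = 0.5943.

0.5943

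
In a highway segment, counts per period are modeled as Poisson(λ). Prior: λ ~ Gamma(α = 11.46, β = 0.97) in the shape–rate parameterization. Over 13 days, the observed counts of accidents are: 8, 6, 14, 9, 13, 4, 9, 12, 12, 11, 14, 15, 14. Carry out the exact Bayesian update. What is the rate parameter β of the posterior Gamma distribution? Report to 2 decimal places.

13.97

With a Gamma(shape α, rate β) prior, the Poisson likelihood is conjugate: the posterior is Gamma(α + ΣXᵢ, β + n).
Sum of counts S = 141 over n = 13 days.
Posterior: Gamma(α+S, β+n) = Gamma(11.46+141, 0.97+13) = Gamma(152.46, 13.97).
Posterior β = 13.97.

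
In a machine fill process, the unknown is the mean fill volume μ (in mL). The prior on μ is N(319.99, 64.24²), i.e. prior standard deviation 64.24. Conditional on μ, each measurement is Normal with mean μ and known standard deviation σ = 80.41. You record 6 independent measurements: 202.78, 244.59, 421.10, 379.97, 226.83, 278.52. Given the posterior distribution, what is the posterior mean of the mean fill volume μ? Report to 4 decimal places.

For Normal data with known variance σ², a Normal(μ₀, σ₀²) prior on μ is conjugate. Posterior precision = 1/σ₀² + n/σ²; posterior mean is the precision-weighted average of μ₀ and x̄.
Σxᵢ = 202.78 + 244.59 + 421.10 + 379.97 + 226.83 + 278.52 = 1753.79, so n·x̄ = 1753.79.
σ₀² = 64.24² = 4126.7776, σ² = 80.41² = 6465.7681; σ² + n·σ₀² = 6465.7681 + 6·4126.7776 = 31226.4337.
Posterior mean = (μ₀/σ₀² + n·x̄/σ²)/(1/σ₀² + n/σ²) = (σ²·μ₀ + σ₀²·n·x̄)/(σ² + n·σ₀²) = (6465.7681·319.99 + 4126.7776·1753.79)/31226.4337 = 9306482.421423/31226.4337 = 298.0322.

298.0322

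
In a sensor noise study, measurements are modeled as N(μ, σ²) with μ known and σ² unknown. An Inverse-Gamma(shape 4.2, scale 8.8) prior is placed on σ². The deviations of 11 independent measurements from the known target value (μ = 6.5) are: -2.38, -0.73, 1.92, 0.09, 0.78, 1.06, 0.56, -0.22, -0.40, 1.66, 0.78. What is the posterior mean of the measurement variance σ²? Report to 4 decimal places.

With known mean μ and an Inverse-Gamma(α, β) prior on σ², the Normal likelihood is conjugate: posterior is Inv-Gamma(α + n/2, β + Σ(xᵢ−μ)²/2).
Σ(xᵢ−μ)² = (-2.38)² + (-0.73)² + (1.92)² + (0.09)² + (0.78)² + (1.06)² + (0.56)² + (-0.22)² + (-0.40)² + (1.66)² + (0.78)² = 15.5098.
Posterior: Inv-Gamma(4.2 + 11/2, 8.8 + 15.5098/2) = Inv-Gamma(9.70, 16.55490).
E[σ²|data] = β/(α−1) = 16.55490/8.70 = 1.9029.

1.9029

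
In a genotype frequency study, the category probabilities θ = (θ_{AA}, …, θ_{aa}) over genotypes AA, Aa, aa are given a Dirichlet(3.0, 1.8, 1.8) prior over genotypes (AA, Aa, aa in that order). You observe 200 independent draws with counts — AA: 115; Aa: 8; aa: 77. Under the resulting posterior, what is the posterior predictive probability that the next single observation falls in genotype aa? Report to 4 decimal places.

The Dirichlet prior is conjugate to the Multinomial likelihood: each posterior αⱼ = prior αⱼ + observed count nⱼ.
Posterior concentration: (118.0, 9.8, 78.8), total = 206.6.
P(next = aa | data) = α_{aa}/Σα = 0.3814.

0.3814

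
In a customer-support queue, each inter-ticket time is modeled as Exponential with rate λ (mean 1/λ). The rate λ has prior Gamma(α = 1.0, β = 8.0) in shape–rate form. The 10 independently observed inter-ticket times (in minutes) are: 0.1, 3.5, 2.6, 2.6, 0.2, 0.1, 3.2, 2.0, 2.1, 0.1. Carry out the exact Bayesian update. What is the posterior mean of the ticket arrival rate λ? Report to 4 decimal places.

With a Gamma(shape α, rate β) prior on the exponential rate λ, the posterior after n observations with total T = Σxᵢ is Gamma(α+n, β+T).
Sum of observations T = 16.5 minutes; n = 10.
Posterior: Gamma(1.0+10, 8.0+16.5) = Gamma(11.0, 24.5).
Posterior mean of λ = α/β = 11.0/24.5 = 0.4490.

0.4490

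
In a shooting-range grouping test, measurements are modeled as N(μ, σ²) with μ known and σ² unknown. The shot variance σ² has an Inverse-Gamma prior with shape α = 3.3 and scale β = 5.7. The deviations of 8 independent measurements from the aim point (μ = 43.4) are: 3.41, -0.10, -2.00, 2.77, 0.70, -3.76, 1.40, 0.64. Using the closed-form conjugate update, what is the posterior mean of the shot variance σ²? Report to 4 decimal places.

With known mean μ and an Inverse-Gamma(α, β) prior on σ², the Normal likelihood is conjugate: posterior is Inv-Gamma(α + n/2, β + Σ(xᵢ−μ)²/2).
Σ(xᵢ−μ)² = (3.41)² + (-0.10)² + (-2.00)² + (2.77)² + (0.70)² + (-3.76)² + (1.40)² + (0.64)² = 40.3082.
Posterior: Inv-Gamma(3.3 + 8/2, 5.7 + 40.3082/2) = Inv-Gamma(7.30, 25.85410).
E[σ²|data] = β/(α−1) = 25.85410/6.30 = 4.1038.

4.1038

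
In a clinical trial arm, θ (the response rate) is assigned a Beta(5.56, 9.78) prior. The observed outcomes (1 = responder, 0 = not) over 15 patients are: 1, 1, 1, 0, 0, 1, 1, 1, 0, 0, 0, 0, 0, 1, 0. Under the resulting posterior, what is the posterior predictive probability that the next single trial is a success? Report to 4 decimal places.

0.4140

The Beta prior is conjugate to a Binomial/Bernoulli likelihood; the update adds successes to α and failures to β.
Posterior: Beta(α+k, β+n−k) = Beta(5.56+7, 9.78+8) = Beta(12.56, 17.78).
For a single future Bernoulli trial, P(success | data) = α/(α+β) = 0.4140.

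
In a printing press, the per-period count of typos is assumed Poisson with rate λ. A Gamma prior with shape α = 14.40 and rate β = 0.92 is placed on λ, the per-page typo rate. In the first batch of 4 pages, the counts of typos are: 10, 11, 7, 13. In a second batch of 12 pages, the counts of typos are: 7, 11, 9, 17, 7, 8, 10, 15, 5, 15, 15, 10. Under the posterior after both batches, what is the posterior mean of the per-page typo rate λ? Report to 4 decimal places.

10.8983

With a Gamma(shape α, rate β) prior, the Poisson likelihood is conjugate: the posterior is Gamma(α + ΣXᵢ, β + n).
Batch 1: sum of counts S = 41 over n = 4 pages.
After batch 1: Gamma(α+S, β+n) = Gamma(14.40+41, 0.92+4) = Gamma(55.40, 4.92).
Batch 2: sum of counts S = 129 over n = 12 pages.
After batch 2: Gamma(α+S, β+n) = Gamma(55.40+129, 4.92+12) = Gamma(184.40, 16.92).
Posterior mean = α/β = 184.40/16.92 = 10.8983.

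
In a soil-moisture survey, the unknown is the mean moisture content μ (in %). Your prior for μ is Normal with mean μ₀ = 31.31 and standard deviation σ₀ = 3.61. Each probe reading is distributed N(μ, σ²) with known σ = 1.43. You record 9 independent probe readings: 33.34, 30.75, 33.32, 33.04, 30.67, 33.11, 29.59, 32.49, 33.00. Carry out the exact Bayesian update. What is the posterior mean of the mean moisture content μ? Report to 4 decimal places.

For Normal data with known variance σ², a Normal(μ₀, σ₀²) prior on μ is conjugate. Posterior precision = 1/σ₀² + n/σ²; posterior mean is the precision-weighted average of μ₀ and x̄.
Σxᵢ = 33.34 + 30.75 + 33.32 + 33.04 + 30.67 + 33.11 + 29.59 + 32.49 + 33.00 = 289.31, so n·x̄ = 289.31.
σ₀² = 3.61² = 13.0321, σ² = 1.43² = 2.0449; σ² + n·σ₀² = 2.0449 + 9·13.0321 = 119.3338.
Posterior mean = (μ₀/σ₀² + n·x̄/σ²)/(1/σ₀² + n/σ²) = (σ²·μ₀ + σ₀²·n·x̄)/(σ² + n·σ₀²) = (2.0449·31.31 + 13.0321·289.31)/119.3338 = 3834.34267/119.3338 = 32.1312.

32.1312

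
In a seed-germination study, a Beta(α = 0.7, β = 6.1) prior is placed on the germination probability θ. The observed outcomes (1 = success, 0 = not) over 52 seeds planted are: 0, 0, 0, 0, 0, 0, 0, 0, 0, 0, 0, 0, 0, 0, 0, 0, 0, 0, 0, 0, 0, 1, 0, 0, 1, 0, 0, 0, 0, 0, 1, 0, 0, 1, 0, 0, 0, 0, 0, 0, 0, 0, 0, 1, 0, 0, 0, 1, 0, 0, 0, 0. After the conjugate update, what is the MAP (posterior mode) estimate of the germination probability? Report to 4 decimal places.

The Beta prior is conjugate to a Binomial/Bernoulli likelihood; the update adds successes to α and failures to β.
Posterior: Beta(α+k, β+n−k) = Beta(0.7+6, 6.1+46) = Beta(6.7, 52.1).
Mode of Beta(a,b) for a,b>1 is (a−1)/(a+b−2) = 5.7/56.8 = 0.1004.

0.1004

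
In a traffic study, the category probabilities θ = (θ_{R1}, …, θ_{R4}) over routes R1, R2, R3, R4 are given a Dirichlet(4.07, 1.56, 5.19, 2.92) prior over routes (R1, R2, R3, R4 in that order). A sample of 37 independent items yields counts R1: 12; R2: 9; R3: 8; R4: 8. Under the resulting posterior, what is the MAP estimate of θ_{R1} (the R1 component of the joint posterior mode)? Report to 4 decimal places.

The Dirichlet prior is conjugate to the Multinomial likelihood: each posterior αⱼ = prior αⱼ + observed count nⱼ.
Posterior concentration: (16.07, 10.56, 13.19, 10.92), total = 50.74.
Joint mode component: (α_{R1}−1)/(Σα−K) = 15.07/46.74 = 0.3224.

0.3224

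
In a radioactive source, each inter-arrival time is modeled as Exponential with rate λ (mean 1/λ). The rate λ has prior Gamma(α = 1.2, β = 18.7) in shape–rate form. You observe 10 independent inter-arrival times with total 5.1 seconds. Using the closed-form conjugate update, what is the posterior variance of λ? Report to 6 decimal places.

0.019773

With a Gamma(shape α, rate β) prior on the exponential rate λ, the posterior after n observations with total T = Σxᵢ is Gamma(α+n, β+T).
Posterior: Gamma(1.2+10, 18.7+5.1) = Gamma(11.2, 23.8).
Var = α/β² = 0.019773.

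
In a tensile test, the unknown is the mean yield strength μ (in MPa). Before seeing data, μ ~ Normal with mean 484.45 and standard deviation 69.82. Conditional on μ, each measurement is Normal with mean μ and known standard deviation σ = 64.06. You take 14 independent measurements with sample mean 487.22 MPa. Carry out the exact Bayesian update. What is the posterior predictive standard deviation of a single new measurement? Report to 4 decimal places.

For Normal data with known variance σ², a Normal(μ₀, σ₀²) prior on μ is conjugate. Posterior precision = 1/σ₀² + n/σ²; posterior mean is the precision-weighted average of μ₀ and x̄.
σ₀² = 69.82² = 4874.8324, σ² = 64.06² = 4103.6836; σ² + n·σ₀² = 4103.6836 + 14·4874.8324 = 72351.3372.
Posterior precision = 1/σ₀² + n/σ² = 1/4874.8324 + 14/4103.6836 = (σ² + n·σ₀²)/(σ₀²σ²) = 72351.3372/(4874.8324·4103.6836); posterior variance σₙ² = σ₀²σ²/(σ² + n·σ₀²) = 4874.8324·4103.6836/72351.3372 = 276.494817.
Predictive variance for one new observation = σₙ² + σ² = 4874.8324·4103.6836/72351.3372 + 4103.6836 = σ²·(σ₀² + 72351.3372)/72351.3372 = 4103.6836·77226.1696/72351.3372 = 4380.178417; SD = √(4103.6836·77226.1696/72351.3372) = 66.1829.

66.1829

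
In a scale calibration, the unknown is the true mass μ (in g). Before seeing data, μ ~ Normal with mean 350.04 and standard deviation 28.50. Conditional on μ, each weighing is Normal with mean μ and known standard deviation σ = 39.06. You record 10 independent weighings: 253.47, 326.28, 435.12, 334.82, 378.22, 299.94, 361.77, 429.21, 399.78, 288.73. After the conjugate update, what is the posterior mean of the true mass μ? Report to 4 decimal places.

For Normal data with known variance σ², a Normal(μ₀, σ₀²) prior on μ is conjugate. Posterior precision = 1/σ₀² + n/σ²; posterior mean is the precision-weighted average of μ₀ and x̄.
Σxᵢ = 253.47 + 326.28 + 435.12 + 334.82 + 378.22 + 299.94 + 361.77 + 429.21 + 399.78 + 288.73 = 3507.34, so n·x̄ = 3507.34.
σ₀² = 28.50² = 812.25, σ² = 39.06² = 1525.6836; σ² + n·σ₀² = 1525.6836 + 10·812.25 = 9648.1836.
Posterior mean = (μ₀/σ₀² + n·x̄/σ²)/(1/σ₀² + n/σ²) = (σ²·μ₀ + σ₀²·n·x̄)/(σ² + n·σ₀²) = (1525.6836·350.04 + 812.25·3507.34)/9648.1836 = 3382887.202344/9648.1836 = 350.6243.

350.6243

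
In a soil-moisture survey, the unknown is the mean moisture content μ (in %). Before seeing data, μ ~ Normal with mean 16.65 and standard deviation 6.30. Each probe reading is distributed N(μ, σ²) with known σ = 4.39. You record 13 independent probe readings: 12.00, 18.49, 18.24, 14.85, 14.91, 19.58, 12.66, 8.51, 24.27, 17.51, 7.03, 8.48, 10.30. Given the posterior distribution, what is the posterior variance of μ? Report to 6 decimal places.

For Normal data with known variance σ², a Normal(μ₀, σ₀²) prior on μ is conjugate. Posterior precision = 1/σ₀² + n/σ²; posterior mean is the precision-weighted average of μ₀ and x̄.
σ₀² = 6.30² = 39.69, σ² = 4.39² = 19.2721; σ² + n·σ₀² = 19.2721 + 13·39.69 = 535.2421.
Posterior precision = 1/σ₀² + n/σ² = 1/39.69 + 13/19.2721 = (σ² + n·σ₀²)/(σ₀²σ²) = 535.2421/(39.69·19.2721); posterior variance σₙ² = σ₀²σ²/(σ² + n·σ₀²) = 39.69·19.2721/535.2421 = 1.429091.

1.429091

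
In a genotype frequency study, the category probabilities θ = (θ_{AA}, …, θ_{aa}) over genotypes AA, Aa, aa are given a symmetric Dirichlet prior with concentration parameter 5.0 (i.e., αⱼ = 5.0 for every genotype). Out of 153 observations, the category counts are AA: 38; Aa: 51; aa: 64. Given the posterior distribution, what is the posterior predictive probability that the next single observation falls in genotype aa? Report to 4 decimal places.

0.4107

The Dirichlet prior is conjugate to the Multinomial likelihood: each posterior αⱼ = prior αⱼ + observed count nⱼ.
Posterior concentration: (43.0, 56.0, 69.0), total = 168.0.
P(next = aa | data) = α_{aa}/Σα = 0.4107.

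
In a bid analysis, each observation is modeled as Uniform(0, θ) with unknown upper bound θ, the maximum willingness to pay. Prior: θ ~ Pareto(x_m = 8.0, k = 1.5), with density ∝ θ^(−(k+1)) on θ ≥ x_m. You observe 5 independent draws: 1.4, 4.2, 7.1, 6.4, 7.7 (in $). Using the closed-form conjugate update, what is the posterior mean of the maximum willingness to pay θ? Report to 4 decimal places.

9.4545

A Pareto(scale x_m, shape k) prior on the upper bound θ of Uniform(0, θ) is conjugate: posterior is Pareto(max(x_m, max xᵢ), k + n).
Sample maximum = 7.7; prior scale x_m = 8.0 → posterior scale = max = 8.0.
Posterior shape = 1.5 + 5 = 6.5.
E[θ|data] = k·x_m/(k−1) = 6.5·8.0/5.5 = 9.4545.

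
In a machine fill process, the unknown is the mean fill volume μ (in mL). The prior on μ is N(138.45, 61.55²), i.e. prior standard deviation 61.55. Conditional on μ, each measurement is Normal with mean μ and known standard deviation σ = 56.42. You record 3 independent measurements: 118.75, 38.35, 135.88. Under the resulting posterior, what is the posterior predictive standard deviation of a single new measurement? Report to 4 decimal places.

For Normal data with known variance σ², a Normal(μ₀, σ₀²) prior on μ is conjugate. Posterior precision = 1/σ₀² + n/σ²; posterior mean is the precision-weighted average of μ₀ and x̄.
σ₀² = 61.55² = 3788.4025, σ² = 56.42² = 3183.2164; σ² + n·σ₀² = 3183.2164 + 3·3788.4025 = 14548.4239.
Posterior precision = 1/σ₀² + n/σ² = 1/3788.4025 + 3/3183.2164 = (σ² + n·σ₀²)/(σ₀²σ²) = 14548.4239/(3788.4025·3183.2164); posterior variance σₙ² = σ₀²σ²/(σ² + n·σ₀²) = 3788.4025·3183.2164/14548.4239 = 828.908001.
Predictive variance for one new observation = σₙ² + σ² = 3788.4025·3183.2164/14548.4239 + 3183.2164 = σ²·(σ₀² + 14548.4239)/14548.4239 = 3183.2164·18336.8264/14548.4239 = 4012.124401; SD = √(3183.2164·18336.8264/14548.4239) = 63.3413.

63.3413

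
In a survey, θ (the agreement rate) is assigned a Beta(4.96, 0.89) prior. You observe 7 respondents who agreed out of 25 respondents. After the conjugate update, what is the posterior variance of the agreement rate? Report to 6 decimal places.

The Beta prior is conjugate to a Binomial/Bernoulli likelihood; the update adds successes to α and failures to β.
Posterior: Beta(α+k, β+n−k) = Beta(4.96+7, 0.89+18) = Beta(11.96, 18.89).
Var = αβ/((α+β)²(α+β+1)) = 11.96·18.89/(30.85²·31.85) = 0.007453.

0.007453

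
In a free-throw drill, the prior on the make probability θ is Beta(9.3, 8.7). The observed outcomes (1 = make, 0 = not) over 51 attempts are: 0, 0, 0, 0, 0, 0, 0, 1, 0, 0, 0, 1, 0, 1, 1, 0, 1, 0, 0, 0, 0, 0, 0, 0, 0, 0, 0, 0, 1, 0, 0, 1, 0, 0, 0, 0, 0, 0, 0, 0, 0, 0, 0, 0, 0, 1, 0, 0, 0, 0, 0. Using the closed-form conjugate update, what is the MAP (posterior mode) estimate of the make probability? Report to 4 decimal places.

0.2433

The Beta prior is conjugate to a Binomial/Bernoulli likelihood; the update adds successes to α and failures to β.
Posterior: Beta(α+k, β+n−k) = Beta(9.3+8, 8.7+43) = Beta(17.3, 51.7).
Mode of Beta(a,b) for a,b>1 is (a−1)/(a+b−2) = 16.3/67.0 = 0.2433.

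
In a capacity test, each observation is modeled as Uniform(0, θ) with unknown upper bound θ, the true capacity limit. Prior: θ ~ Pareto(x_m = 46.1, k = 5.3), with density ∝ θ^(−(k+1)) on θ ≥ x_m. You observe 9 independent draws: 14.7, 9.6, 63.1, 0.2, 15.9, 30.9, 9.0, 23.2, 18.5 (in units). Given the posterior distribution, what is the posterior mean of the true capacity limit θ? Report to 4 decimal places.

67.8444

A Pareto(scale x_m, shape k) prior on the upper bound θ of Uniform(0, θ) is conjugate: posterior is Pareto(max(x_m, max xᵢ), k + n).
Sample maximum = 63.1; prior scale x_m = 46.1 → posterior scale = max = 63.1.
Posterior shape = 5.3 + 9 = 14.3.
E[θ|data] = k·x_m/(k−1) = 14.3·63.1/13.3 = 67.8444.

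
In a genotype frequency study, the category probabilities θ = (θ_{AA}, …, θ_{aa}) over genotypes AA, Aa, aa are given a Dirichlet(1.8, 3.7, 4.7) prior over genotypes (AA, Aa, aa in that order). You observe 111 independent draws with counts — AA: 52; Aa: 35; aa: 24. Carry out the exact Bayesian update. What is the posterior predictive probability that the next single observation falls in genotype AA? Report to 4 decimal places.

The Dirichlet prior is conjugate to the Multinomial likelihood: each posterior αⱼ = prior αⱼ + observed count nⱼ.
Posterior concentration: (53.8, 38.7, 28.7), total = 121.2.
P(next = AA | data) = α_{AA}/Σα = 0.4439.

0.4439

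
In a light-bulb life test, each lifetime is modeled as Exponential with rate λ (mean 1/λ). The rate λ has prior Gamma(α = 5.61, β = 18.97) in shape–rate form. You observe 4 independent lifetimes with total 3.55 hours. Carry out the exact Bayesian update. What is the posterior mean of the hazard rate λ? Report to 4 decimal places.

0.4267

With a Gamma(shape α, rate β) prior on the exponential rate λ, the posterior after n observations with total T = Σxᵢ is Gamma(α+n, β+T).
Posterior: Gamma(5.61+4, 18.97+3.55) = Gamma(9.61, 22.52).
Posterior mean of λ = α/β = 9.61/22.52 = 0.4267.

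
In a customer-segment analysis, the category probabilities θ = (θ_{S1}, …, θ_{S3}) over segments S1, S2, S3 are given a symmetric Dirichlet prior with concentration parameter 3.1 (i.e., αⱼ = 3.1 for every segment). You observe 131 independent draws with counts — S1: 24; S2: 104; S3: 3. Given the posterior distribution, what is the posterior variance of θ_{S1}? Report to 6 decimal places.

The Dirichlet prior is conjugate to the Multinomial likelihood: each posterior αⱼ = prior αⱼ + observed count nⱼ.
Posterior concentration: (27.1, 107.1, 6.1), total = 140.3.
Var[θ_j] = α_j(Σα−α_j)/((Σα)²(Σα+1)) = 27.1·113.2/(140.3²·141.3) = 0.001103.

0.001103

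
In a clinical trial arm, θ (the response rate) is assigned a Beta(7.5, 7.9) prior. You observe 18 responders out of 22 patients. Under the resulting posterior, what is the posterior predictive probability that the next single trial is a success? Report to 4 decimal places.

0.6818

The Beta prior is conjugate to a Binomial/Bernoulli likelihood; the update adds successes to α and failures to β.
Posterior: Beta(α+k, β+n−k) = Beta(7.5+18, 7.9+4) = Beta(25.5, 11.9).
For a single future Bernoulli trial, P(success | data) = α/(α+β) = 0.6818.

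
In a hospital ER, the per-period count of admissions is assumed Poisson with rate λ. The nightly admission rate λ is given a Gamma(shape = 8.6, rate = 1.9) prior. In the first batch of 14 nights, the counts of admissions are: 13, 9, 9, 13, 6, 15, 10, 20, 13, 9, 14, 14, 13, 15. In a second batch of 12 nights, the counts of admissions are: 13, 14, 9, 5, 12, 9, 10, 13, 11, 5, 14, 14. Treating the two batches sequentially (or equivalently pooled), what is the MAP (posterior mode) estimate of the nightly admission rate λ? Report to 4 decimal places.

With a Gamma(shape α, rate β) prior, the Poisson likelihood is conjugate: the posterior is Gamma(α + ΣXᵢ, β + n).
Batch 1: sum of counts S = 173 over n = 14 nights.
After batch 1: Gamma(α+S, β+n) = Gamma(8.6+173, 1.9+14) = Gamma(181.6, 15.9).
Batch 2: sum of counts S = 129 over n = 12 nights.
After batch 2: Gamma(α+S, β+n) = Gamma(181.6+129, 15.9+12) = Gamma(310.6, 27.9).
Mode of Gamma(α,β) for α≥1 is (α−1)/β = 309.6/27.9 = 11.0968.

11.0968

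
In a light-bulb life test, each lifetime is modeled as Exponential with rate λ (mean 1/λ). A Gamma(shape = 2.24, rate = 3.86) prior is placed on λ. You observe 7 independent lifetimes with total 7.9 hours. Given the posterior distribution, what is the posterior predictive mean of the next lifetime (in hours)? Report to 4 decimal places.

With a Gamma(shape α, rate β) prior on the exponential rate λ, the posterior after n observations with total T = Σxᵢ is Gamma(α+n, β+T).
Posterior: Gamma(2.24+7, 3.86+7.9) = Gamma(9.24, 11.76).
The predictive distribution for the next observation is Lomax; its mean is β/(α−1) = 11.76/8.24 = 1.4272.

1.4272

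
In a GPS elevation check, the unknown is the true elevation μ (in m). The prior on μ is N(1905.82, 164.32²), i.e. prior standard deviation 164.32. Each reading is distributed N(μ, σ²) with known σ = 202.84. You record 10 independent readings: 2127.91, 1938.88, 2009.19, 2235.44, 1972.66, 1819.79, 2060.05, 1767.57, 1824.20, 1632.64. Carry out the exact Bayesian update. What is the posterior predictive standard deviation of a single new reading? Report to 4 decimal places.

For Normal data with known variance σ², a Normal(μ₀, σ₀²) prior on μ is conjugate. Posterior precision = 1/σ₀² + n/σ²; posterior mean is the precision-weighted average of μ₀ and x̄.
σ₀² = 164.32² = 27001.0624, σ² = 202.84² = 41144.0656; σ² + n·σ₀² = 41144.0656 + 10·27001.0624 = 311154.6896.
Posterior precision = 1/σ₀² + n/σ² = 1/27001.0624 + 10/41144.0656 = (σ² + n·σ₀²)/(σ₀²σ²) = 311154.6896/(27001.0624·41144.0656); posterior variance σₙ² = σ₀²σ²/(σ² + n·σ₀²) = 27001.0624·41144.0656/311154.6896 = 3570.357510.
Predictive variance for one new observation = σₙ² + σ² = 27001.0624·41144.0656/311154.6896 + 41144.0656 = σ²·(σ₀² + 311154.6896)/311154.6896 = 41144.0656·338155.752/311154.6896 = 44714.423110; SD = √(41144.0656·338155.752/311154.6896) = 211.4579.

211.4579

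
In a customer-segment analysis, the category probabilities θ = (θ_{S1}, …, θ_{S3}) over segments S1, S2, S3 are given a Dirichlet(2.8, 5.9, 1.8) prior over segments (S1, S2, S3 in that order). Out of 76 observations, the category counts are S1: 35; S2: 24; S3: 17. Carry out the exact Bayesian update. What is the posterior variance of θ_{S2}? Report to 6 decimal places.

0.002585

The Dirichlet prior is conjugate to the Multinomial likelihood: each posterior αⱼ = prior αⱼ + observed count nⱼ.
Posterior concentration: (37.8, 29.9, 18.8), total = 86.5.
Var[θ_j] = α_j(Σα−α_j)/((Σα)²(Σα+1)) = 29.9·56.6/(86.5²·87.5) = 0.002585.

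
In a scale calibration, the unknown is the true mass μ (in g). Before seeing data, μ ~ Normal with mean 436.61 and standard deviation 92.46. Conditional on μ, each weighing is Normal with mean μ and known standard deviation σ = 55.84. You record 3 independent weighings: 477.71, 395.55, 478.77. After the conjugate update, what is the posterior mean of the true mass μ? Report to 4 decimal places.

449.1518

For Normal data with known variance σ², a Normal(μ₀, σ₀²) prior on μ is conjugate. Posterior precision = 1/σ₀² + n/σ²; posterior mean is the precision-weighted average of μ₀ and x̄.
Σxᵢ = 477.71 + 395.55 + 478.77 = 1352.03, so n·x̄ = 1352.03.
σ₀² = 92.46² = 8548.8516, σ² = 55.84² = 3118.1056; σ² + n·σ₀² = 3118.1056 + 3·8548.8516 = 28764.6604.
Posterior mean = (μ₀/σ₀² + n·x̄/σ²)/(1/σ₀² + n/σ²) = (σ²·μ₀ + σ₀²·n·x̄)/(σ² + n·σ₀²) = (3118.1056·436.61 + 8548.8516·1352.03)/28764.6604 = 12919699.914764/28764.6604 = 449.1518.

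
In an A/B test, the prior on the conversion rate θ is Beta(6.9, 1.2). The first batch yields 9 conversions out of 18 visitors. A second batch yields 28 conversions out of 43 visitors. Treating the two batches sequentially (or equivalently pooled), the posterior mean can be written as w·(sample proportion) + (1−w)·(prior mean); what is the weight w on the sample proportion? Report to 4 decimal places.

The Beta prior is conjugate to a Binomial/Bernoulli likelihood; the update adds successes to α and failures to β.
Total number of visitors: n = 18 + 43 = 61.
Posterior mean = (α₀+k)/(α₀+β₀+n) = [n/(α₀+β₀+n)]·(k/n) + [(α₀+β₀)/(α₀+β₀+n)]·α₀/(α₀+β₀), so only n and the prior enter the weight.
The weight on the data is w = n/(α₀+β₀+n) = 61/(6.9+1.2+61) = 61/69.1 = 0.8828.

0.8828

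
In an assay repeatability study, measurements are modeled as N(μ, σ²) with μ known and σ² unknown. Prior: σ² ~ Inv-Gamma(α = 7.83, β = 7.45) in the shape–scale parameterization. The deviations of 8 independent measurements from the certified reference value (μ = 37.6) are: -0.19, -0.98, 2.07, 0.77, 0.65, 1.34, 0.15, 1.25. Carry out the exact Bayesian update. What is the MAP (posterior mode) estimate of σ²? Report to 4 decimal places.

0.9578

With known mean μ and an Inverse-Gamma(α, β) prior on σ², the Normal likelihood is conjugate: posterior is Inv-Gamma(α + n/2, β + Σ(xᵢ−μ)²/2).
Σ(xᵢ−μ)² = (-0.19)² + (-0.98)² + (2.07)² + (0.77)² + (0.65)² + (1.34)² + (0.15)² + (1.25)² = 9.6774.
Posterior: Inv-Gamma(7.83 + 8/2, 7.45 + 9.6774/2) = Inv-Gamma(11.83, 12.28870).
Mode = β/(α+1) = 12.28870/12.83 = 0.9578.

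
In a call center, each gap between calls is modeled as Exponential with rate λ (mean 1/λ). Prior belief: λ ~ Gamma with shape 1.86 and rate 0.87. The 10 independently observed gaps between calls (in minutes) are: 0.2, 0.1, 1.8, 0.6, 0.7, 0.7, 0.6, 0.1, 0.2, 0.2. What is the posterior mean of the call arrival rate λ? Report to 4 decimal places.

1.9539

With a Gamma(shape α, rate β) prior on the exponential rate λ, the posterior after n observations with total T = Σxᵢ is Gamma(α+n, β+T).
Sum of observations T = 5.2 minutes; n = 10.
Posterior: Gamma(1.86+10, 0.87+5.2) = Gamma(11.86, 6.07).
Posterior mean of λ = α/β = 11.86/6.07 = 1.9539.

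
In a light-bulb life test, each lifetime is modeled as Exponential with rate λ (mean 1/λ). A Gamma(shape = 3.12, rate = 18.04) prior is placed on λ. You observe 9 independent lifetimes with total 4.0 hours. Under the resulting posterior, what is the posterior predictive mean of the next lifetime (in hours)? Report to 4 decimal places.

1.9820

With a Gamma(shape α, rate β) prior on the exponential rate λ, the posterior after n observations with total T = Σxᵢ is Gamma(α+n, β+T).
Posterior: Gamma(3.12+9, 18.04+4.0) = Gamma(12.12, 22.04).
The predictive distribution for the next observation is Lomax; its mean is β/(α−1) = 22.04/11.12 = 1.9820.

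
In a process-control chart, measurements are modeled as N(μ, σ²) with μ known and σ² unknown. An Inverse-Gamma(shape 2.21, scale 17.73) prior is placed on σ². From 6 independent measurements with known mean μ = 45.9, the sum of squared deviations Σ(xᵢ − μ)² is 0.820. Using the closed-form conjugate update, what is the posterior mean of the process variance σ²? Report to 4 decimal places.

With known mean μ and an Inverse-Gamma(α, β) prior on σ², the Normal likelihood is conjugate: posterior is Inv-Gamma(α + n/2, β + Σ(xᵢ−μ)²/2).
Posterior: Inv-Gamma(2.21 + 6/2, 17.73 + 0.820/2) = Inv-Gamma(5.21, 18.1400).
E[σ²|data] = β/(α−1) = 18.1400/4.21 = 4.3088.

4.3088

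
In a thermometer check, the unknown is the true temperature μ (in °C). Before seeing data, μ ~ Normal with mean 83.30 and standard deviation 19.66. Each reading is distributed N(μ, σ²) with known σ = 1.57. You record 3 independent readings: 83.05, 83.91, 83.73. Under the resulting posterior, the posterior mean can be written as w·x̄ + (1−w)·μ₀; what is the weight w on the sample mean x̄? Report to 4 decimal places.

0.9979

For Normal data with known variance σ², a Normal(μ₀, σ₀²) prior on μ is conjugate. Posterior precision = 1/σ₀² + n/σ²; posterior mean is the precision-weighted average of μ₀ and x̄.
σ₀² = 19.66² = 386.5156, σ² = 1.57² = 2.4649. Prior precision 1/σ₀² = 1/386.5156; data precision n/σ² = 3/2.4649.
w = (n/σ²)/(1/σ₀² + n/σ²) = n·σ₀²/(σ² + n·σ₀²) = 3·386.5156/(2.4649 + 3·386.5156) = 1159.5468/1162.0117 = 0.9979.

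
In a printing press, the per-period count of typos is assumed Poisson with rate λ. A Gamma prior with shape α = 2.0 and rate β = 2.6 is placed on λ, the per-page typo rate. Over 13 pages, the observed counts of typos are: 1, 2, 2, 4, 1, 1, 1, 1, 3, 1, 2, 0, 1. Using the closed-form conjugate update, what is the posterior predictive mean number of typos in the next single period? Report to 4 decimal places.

1.4103

With a Gamma(shape α, rate β) prior, the Poisson likelihood is conjugate: the posterior is Gamma(α + ΣXᵢ, β + n).
Sum of counts S = 20 over n = 13 pages.
Posterior: Gamma(α+S, β+n) = Gamma(2.0+20, 2.6+13) = Gamma(22.0, 15.6).
The predictive distribution for one future period is NegBinom with mean α/β = 1.4103.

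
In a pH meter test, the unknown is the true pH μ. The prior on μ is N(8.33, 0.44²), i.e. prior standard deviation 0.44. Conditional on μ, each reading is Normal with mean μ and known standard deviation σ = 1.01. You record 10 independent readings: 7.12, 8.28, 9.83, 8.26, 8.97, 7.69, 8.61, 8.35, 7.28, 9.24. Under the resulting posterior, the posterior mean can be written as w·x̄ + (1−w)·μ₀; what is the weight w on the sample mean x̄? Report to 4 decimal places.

For Normal data with known variance σ², a Normal(μ₀, σ₀²) prior on μ is conjugate. Posterior precision = 1/σ₀² + n/σ²; posterior mean is the precision-weighted average of μ₀ and x̄.
σ₀² = 0.44² = 0.1936, σ² = 1.01² = 1.0201. Prior precision 1/σ₀² = 1/0.1936; data precision n/σ² = 10/1.0201.
w = (n/σ²)/(1/σ₀² + n/σ²) = n·σ₀²/(σ² + n·σ₀²) = 10·0.1936/(1.0201 + 10·0.1936) = 1.936/2.9561 = 0.6549.

0.6549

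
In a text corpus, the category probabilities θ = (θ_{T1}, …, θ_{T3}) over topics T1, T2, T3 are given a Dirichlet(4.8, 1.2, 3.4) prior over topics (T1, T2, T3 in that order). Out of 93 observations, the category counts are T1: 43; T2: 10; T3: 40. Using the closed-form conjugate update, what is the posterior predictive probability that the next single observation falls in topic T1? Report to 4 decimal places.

The Dirichlet prior is conjugate to the Multinomial likelihood: each posterior αⱼ = prior αⱼ + observed count nⱼ.
Posterior concentration: (47.8, 11.2, 43.4), total = 102.4.
P(next = T1 | data) = α_{T1}/Σα = 0.4668.

0.4668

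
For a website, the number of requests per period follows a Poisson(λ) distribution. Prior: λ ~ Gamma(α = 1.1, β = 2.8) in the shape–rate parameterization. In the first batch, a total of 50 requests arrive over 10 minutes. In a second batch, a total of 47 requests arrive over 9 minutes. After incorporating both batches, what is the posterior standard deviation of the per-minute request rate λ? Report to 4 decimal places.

With a Gamma(shape α, rate β) prior, the Poisson likelihood is conjugate: the posterior is Gamma(α + ΣXᵢ, β + n).
After batch 1: Gamma(α+S, β+n) = Gamma(1.1+50, 2.8+10) = Gamma(51.1, 12.8).
After batch 2: Gamma(α+S, β+n) = Gamma(51.1+47, 12.8+9) = Gamma(98.1, 21.8).
SD = √α/β = √98.1/21.8 = 0.4543.

0.4543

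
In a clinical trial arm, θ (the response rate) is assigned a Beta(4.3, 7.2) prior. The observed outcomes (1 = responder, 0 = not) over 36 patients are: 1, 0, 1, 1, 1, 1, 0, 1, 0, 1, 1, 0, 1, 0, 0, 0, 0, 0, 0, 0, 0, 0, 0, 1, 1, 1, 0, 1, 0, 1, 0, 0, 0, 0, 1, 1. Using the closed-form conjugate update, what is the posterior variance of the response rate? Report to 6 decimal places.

The Beta prior is conjugate to a Binomial/Bernoulli likelihood; the update adds successes to α and failures to β.
Posterior: Beta(α+k, β+n−k) = Beta(4.3+16, 7.2+20) = Beta(20.3, 27.2).
Var = αβ/((α+β)²(α+β+1)) = 20.3·27.2/(47.5²·48.5) = 0.005046.

0.005046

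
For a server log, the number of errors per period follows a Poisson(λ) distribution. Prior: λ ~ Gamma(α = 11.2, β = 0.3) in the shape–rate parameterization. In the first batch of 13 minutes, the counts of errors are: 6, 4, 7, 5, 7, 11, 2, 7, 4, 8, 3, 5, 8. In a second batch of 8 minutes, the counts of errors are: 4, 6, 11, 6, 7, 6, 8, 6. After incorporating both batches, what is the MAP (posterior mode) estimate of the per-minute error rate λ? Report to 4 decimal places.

6.6291

With a Gamma(shape α, rate β) prior, the Poisson likelihood is conjugate: the posterior is Gamma(α + ΣXᵢ, β + n).
Batch 1: sum of counts S = 77 over n = 13 minutes.
After batch 1: Gamma(α+S, β+n) = Gamma(11.2+77, 0.3+13) = Gamma(88.2, 13.3).
Batch 2: sum of counts S = 54 over n = 8 minutes.
After batch 2: Gamma(α+S, β+n) = Gamma(88.2+54, 13.3+8) = Gamma(142.2, 21.3).
Mode of Gamma(α,β) for α≥1 is (α−1)/β = 141.2/21.3 = 6.6291.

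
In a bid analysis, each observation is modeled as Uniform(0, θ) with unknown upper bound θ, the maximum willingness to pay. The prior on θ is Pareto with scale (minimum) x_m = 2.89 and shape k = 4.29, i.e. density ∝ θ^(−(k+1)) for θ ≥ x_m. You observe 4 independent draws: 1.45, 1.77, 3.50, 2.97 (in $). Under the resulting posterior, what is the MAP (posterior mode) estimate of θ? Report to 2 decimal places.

3.50

A Pareto(scale x_m, shape k) prior on the upper bound θ of Uniform(0, θ) is conjugate: posterior is Pareto(max(x_m, max xᵢ), k + n).
Sample maximum = 3.50; prior scale x_m = 2.89 → posterior scale = max = 3.50.
Posterior shape = 4.29 + 4 = 8.29.
The Pareto density is decreasing on [x_m, ∞), so the mode is x_m = 3.50.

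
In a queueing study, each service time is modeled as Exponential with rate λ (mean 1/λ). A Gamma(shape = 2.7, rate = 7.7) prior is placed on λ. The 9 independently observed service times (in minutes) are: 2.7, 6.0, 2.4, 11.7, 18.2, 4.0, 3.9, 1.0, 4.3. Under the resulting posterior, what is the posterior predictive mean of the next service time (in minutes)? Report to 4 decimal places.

5.7850

With a Gamma(shape α, rate β) prior on the exponential rate λ, the posterior after n observations with total T = Σxᵢ is Gamma(α+n, β+T).
Sum of observations T = 54.2 minutes; n = 9.
Posterior: Gamma(2.7+9, 7.7+54.2) = Gamma(11.7, 61.9).
The predictive distribution for the next observation is Lomax; its mean is β/(α−1) = 61.9/10.7 = 5.7850.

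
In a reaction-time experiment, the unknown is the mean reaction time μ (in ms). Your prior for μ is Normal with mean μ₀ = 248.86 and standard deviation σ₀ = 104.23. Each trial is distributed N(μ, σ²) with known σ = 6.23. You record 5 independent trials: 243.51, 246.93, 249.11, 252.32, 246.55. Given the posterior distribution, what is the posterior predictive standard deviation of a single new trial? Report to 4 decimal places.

For Normal data with known variance σ², a Normal(μ₀, σ₀²) prior on μ is conjugate. Posterior precision = 1/σ₀² + n/σ²; posterior mean is the precision-weighted average of μ₀ and x̄.
σ₀² = 104.23² = 10863.8929, σ² = 6.23² = 38.8129; σ² + n·σ₀² = 38.8129 + 5·10863.8929 = 54358.2774.
Posterior precision = 1/σ₀² + n/σ² = 1/10863.8929 + 5/38.8129 = (σ² + n·σ₀²)/(σ₀²σ²) = 54358.2774/(10863.8929·38.8129); posterior variance σₙ² = σ₀²σ²/(σ² + n·σ₀²) = 10863.8929·38.8129/54358.2774 = 7.757037.
Predictive variance for one new observation = σₙ² + σ² = 10863.8929·38.8129/54358.2774 + 38.8129 = σ²·(σ₀² + 54358.2774)/54358.2774 = 38.8129·65222.1703/54358.2774 = 46.569937; SD = √(38.8129·65222.1703/54358.2774) = 6.8242.

6.8242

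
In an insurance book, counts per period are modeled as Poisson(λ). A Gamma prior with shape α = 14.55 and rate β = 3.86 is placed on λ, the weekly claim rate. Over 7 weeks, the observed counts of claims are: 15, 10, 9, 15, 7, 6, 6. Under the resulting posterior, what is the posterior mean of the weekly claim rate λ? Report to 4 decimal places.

With a Gamma(shape α, rate β) prior, the Poisson likelihood is conjugate: the posterior is Gamma(α + ΣXᵢ, β + n).
Sum of counts S = 68 over n = 7 weeks.
Posterior: Gamma(α+S, β+n) = Gamma(14.55+68, 3.86+7) = Gamma(82.55, 10.86).
Posterior mean = α/β = 82.55/10.86 = 7.6013.

7.6013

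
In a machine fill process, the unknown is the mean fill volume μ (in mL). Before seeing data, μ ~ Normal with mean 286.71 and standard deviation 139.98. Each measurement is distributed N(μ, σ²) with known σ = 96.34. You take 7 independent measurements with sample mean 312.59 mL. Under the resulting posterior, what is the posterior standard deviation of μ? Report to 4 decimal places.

35.2403

For Normal data with known variance σ², a Normal(μ₀, σ₀²) prior on μ is conjugate. Posterior precision = 1/σ₀² + n/σ²; posterior mean is the precision-weighted average of μ₀ and x̄.
σ₀² = 139.98² = 19594.4004, σ² = 96.34² = 9281.3956; σ² + n·σ₀² = 9281.3956 + 7·19594.4004 = 146442.1984.
Posterior precision = 1/σ₀² + n/σ² = 1/19594.4004 + 7/9281.3956 = (σ² + n·σ₀²)/(σ₀²σ²) = 146442.1984/(19594.4004·9281.3956); posterior variance σₙ² = σ₀²σ²/(σ² + n·σ₀²) = 19594.4004·9281.3956/146442.1984 = 1241.878254.
Posterior SD = √σₙ² = √(19594.4004·9281.3956/146442.1984) = 35.2403.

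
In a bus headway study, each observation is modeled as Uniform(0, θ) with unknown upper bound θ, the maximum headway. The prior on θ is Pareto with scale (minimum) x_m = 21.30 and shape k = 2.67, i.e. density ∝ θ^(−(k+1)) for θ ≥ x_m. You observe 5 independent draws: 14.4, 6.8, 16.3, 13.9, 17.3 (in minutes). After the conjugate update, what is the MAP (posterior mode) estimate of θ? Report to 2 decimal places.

21.30

A Pareto(scale x_m, shape k) prior on the upper bound θ of Uniform(0, θ) is conjugate: posterior is Pareto(max(x_m, max xᵢ), k + n).
Sample maximum = 17.3; prior scale x_m = 21.30 → posterior scale = max = 21.30.
Posterior shape = 2.67 + 5 = 7.67.
The Pareto density is decreasing on [x_m, ∞), so the mode is x_m = 21.30.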